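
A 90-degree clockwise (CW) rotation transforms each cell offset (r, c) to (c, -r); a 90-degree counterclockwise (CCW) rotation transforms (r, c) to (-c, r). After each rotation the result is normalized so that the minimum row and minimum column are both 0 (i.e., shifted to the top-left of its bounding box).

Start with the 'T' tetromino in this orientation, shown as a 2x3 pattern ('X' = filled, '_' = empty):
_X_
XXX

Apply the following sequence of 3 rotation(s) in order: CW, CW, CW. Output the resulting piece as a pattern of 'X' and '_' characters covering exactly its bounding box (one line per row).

Start:
_X_
XXX
After rotation 1 (CW):
X_
XX
X_
After rotation 2 (CW):
XXX
_X_
After rotation 3 (CW):
_X
XX
_X

Answer: _X
XX
_X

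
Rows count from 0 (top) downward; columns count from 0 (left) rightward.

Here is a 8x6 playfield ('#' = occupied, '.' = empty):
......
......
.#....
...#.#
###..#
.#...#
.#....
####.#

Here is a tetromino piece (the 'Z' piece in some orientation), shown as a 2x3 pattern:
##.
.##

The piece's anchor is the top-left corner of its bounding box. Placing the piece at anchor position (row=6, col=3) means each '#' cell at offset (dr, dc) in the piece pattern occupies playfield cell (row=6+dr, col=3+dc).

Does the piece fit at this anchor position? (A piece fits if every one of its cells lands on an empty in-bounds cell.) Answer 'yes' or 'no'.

Answer: no

Derivation:
Check each piece cell at anchor (6, 3):
  offset (0,0) -> (6,3): empty -> OK
  offset (0,1) -> (6,4): empty -> OK
  offset (1,1) -> (7,4): empty -> OK
  offset (1,2) -> (7,5): occupied ('#') -> FAIL
All cells valid: no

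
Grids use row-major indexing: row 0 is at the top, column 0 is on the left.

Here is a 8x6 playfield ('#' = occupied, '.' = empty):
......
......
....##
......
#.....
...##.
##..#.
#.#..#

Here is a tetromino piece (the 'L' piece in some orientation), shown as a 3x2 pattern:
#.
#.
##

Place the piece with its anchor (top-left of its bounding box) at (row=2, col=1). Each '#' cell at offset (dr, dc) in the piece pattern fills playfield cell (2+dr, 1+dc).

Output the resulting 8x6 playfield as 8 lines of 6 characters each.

Fill (2+0,1+0) = (2,1)
Fill (2+1,1+0) = (3,1)
Fill (2+2,1+0) = (4,1)
Fill (2+2,1+1) = (4,2)

Answer: ......
......
.#..##
.#....
###...
...##.
##..#.
#.#..#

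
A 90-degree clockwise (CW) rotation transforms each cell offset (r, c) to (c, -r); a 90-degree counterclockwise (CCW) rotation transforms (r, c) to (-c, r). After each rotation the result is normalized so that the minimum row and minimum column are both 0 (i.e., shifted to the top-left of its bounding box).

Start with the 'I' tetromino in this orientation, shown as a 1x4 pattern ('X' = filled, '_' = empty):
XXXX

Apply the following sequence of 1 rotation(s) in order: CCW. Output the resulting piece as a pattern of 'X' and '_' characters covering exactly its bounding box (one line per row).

Start:
XXXX
After rotation 1 (CCW):
X
X
X
X

Answer: X
X
X
X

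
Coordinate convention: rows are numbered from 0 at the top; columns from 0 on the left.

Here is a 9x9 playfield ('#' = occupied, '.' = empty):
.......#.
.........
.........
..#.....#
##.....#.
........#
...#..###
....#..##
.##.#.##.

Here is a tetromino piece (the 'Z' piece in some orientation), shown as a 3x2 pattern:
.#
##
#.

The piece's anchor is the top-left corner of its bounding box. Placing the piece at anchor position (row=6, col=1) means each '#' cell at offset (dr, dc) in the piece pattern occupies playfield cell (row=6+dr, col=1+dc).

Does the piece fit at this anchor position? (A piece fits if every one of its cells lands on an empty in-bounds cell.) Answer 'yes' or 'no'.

Check each piece cell at anchor (6, 1):
  offset (0,1) -> (6,2): empty -> OK
  offset (1,0) -> (7,1): empty -> OK
  offset (1,1) -> (7,2): empty -> OK
  offset (2,0) -> (8,1): occupied ('#') -> FAIL
All cells valid: no

Answer: no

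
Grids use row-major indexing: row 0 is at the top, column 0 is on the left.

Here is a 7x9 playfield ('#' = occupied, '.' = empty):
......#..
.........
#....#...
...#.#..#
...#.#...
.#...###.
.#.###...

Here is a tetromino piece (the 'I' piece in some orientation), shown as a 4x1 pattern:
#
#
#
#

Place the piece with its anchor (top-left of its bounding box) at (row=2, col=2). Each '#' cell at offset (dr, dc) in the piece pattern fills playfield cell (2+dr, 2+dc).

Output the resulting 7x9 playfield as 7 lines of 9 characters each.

Answer: ......#..
.........
#.#..#...
..##.#..#
..##.#...
.##..###.
.#.###...

Derivation:
Fill (2+0,2+0) = (2,2)
Fill (2+1,2+0) = (3,2)
Fill (2+2,2+0) = (4,2)
Fill (2+3,2+0) = (5,2)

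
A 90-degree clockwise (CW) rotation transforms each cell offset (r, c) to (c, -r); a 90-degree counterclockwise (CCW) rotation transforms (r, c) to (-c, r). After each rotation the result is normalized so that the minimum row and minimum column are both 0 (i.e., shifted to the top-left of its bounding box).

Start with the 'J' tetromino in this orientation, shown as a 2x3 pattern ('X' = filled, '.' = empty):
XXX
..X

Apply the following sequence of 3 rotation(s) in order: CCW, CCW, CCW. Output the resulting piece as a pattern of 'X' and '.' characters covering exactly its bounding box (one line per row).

Start:
XXX
..X
After rotation 1 (CCW):
XX
X.
X.
After rotation 2 (CCW):
X..
XXX
After rotation 3 (CCW):
.X
.X
XX

Answer: .X
.X
XX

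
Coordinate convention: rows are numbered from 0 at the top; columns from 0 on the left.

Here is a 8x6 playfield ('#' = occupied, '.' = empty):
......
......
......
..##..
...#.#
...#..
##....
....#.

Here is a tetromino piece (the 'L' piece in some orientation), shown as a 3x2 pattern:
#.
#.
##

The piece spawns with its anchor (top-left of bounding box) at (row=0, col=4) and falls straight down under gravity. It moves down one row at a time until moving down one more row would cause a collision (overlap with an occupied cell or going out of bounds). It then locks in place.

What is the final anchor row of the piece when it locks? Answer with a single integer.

Spawn at (row=0, col=4). Try each row:
  row 0: fits
  row 1: fits
  row 2: blocked -> lock at row 1

Answer: 1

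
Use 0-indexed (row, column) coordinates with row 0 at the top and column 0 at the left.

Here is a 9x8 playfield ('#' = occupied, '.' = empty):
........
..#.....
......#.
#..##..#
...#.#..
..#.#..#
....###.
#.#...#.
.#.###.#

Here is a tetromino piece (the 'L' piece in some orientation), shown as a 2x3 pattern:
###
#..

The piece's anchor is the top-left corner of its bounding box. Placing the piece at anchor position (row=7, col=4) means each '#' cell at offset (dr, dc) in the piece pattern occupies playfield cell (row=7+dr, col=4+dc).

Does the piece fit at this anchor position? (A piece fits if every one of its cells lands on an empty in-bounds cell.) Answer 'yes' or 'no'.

Answer: no

Derivation:
Check each piece cell at anchor (7, 4):
  offset (0,0) -> (7,4): empty -> OK
  offset (0,1) -> (7,5): empty -> OK
  offset (0,2) -> (7,6): occupied ('#') -> FAIL
  offset (1,0) -> (8,4): occupied ('#') -> FAIL
All cells valid: no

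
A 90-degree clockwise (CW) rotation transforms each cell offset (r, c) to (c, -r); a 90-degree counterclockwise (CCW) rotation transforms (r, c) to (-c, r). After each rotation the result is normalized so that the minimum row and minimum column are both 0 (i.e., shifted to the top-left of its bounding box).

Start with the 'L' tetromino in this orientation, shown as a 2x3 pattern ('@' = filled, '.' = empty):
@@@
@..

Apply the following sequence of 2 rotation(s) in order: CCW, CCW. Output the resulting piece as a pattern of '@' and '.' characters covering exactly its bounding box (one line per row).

Answer: ..@
@@@

Derivation:
Start:
@@@
@..
After rotation 1 (CCW):
@.
@.
@@
After rotation 2 (CCW):
..@
@@@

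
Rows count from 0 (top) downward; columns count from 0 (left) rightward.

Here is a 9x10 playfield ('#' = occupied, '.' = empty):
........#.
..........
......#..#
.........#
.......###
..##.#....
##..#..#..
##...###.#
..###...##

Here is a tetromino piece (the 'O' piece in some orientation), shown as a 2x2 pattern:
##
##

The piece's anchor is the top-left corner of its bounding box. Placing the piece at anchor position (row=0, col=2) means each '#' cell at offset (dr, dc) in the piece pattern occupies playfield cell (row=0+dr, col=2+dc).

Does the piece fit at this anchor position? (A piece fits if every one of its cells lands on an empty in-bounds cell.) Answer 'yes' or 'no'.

Check each piece cell at anchor (0, 2):
  offset (0,0) -> (0,2): empty -> OK
  offset (0,1) -> (0,3): empty -> OK
  offset (1,0) -> (1,2): empty -> OK
  offset (1,1) -> (1,3): empty -> OK
All cells valid: yes

Answer: yes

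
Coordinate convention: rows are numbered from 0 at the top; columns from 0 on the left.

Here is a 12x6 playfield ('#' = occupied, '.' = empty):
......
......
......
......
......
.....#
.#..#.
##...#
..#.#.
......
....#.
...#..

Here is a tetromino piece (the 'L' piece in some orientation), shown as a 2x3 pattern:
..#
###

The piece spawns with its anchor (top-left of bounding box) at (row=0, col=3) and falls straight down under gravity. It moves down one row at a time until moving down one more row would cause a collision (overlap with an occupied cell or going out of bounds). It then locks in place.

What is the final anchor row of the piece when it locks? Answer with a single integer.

Answer: 3

Derivation:
Spawn at (row=0, col=3). Try each row:
  row 0: fits
  row 1: fits
  row 2: fits
  row 3: fits
  row 4: blocked -> lock at row 3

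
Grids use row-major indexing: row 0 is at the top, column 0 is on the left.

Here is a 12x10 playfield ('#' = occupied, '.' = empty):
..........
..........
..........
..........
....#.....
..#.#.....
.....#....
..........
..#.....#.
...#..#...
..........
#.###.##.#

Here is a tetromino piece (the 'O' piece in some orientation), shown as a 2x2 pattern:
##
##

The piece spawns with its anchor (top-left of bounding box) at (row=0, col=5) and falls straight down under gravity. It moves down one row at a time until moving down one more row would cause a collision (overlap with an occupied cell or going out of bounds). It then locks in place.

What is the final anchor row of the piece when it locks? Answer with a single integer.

Answer: 4

Derivation:
Spawn at (row=0, col=5). Try each row:
  row 0: fits
  row 1: fits
  row 2: fits
  row 3: fits
  row 4: fits
  row 5: blocked -> lock at row 4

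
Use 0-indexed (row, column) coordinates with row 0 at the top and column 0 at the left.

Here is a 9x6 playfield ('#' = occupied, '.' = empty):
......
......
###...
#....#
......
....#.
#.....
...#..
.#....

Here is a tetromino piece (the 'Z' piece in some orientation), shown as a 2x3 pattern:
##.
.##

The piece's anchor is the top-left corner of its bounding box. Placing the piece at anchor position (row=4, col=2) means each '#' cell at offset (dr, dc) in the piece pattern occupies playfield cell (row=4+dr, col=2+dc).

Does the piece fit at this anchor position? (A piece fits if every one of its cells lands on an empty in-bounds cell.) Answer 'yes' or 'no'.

Answer: no

Derivation:
Check each piece cell at anchor (4, 2):
  offset (0,0) -> (4,2): empty -> OK
  offset (0,1) -> (4,3): empty -> OK
  offset (1,1) -> (5,3): empty -> OK
  offset (1,2) -> (5,4): occupied ('#') -> FAIL
All cells valid: no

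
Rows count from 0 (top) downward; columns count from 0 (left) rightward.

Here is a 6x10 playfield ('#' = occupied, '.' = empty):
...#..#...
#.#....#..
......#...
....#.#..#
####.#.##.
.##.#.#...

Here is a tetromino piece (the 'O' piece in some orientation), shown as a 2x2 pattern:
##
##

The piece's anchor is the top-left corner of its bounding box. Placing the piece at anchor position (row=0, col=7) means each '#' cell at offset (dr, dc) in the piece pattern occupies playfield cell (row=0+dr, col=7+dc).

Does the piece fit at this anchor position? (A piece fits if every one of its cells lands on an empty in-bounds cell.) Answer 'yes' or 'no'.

Answer: no

Derivation:
Check each piece cell at anchor (0, 7):
  offset (0,0) -> (0,7): empty -> OK
  offset (0,1) -> (0,8): empty -> OK
  offset (1,0) -> (1,7): occupied ('#') -> FAIL
  offset (1,1) -> (1,8): empty -> OK
All cells valid: no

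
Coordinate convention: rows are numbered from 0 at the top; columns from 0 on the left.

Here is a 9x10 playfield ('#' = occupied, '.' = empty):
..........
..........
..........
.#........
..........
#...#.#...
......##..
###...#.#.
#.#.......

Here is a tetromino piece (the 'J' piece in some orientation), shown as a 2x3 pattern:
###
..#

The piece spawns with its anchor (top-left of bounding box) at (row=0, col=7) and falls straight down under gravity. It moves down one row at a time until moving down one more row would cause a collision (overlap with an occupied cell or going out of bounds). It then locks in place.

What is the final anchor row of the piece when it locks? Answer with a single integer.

Answer: 5

Derivation:
Spawn at (row=0, col=7). Try each row:
  row 0: fits
  row 1: fits
  row 2: fits
  row 3: fits
  row 4: fits
  row 5: fits
  row 6: blocked -> lock at row 5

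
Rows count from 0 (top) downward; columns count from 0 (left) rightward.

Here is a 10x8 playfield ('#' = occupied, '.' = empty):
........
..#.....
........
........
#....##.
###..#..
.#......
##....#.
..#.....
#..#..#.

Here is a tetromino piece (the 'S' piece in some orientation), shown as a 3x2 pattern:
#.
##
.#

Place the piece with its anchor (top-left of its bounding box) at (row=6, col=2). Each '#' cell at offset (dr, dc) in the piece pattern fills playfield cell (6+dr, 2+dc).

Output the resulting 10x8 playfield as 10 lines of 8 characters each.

Fill (6+0,2+0) = (6,2)
Fill (6+1,2+0) = (7,2)
Fill (6+1,2+1) = (7,3)
Fill (6+2,2+1) = (8,3)

Answer: ........
..#.....
........
........
#....##.
###..#..
.##.....
####..#.
..##....
#..#..#.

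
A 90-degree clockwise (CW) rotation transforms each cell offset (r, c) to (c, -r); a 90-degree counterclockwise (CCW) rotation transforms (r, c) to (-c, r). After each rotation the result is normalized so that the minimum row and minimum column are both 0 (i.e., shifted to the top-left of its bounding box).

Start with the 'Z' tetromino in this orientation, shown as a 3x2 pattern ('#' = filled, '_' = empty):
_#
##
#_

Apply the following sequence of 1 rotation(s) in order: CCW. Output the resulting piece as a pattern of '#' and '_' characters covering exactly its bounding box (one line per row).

Start:
_#
##
#_
After rotation 1 (CCW):
##_
_##

Answer: ##_
_##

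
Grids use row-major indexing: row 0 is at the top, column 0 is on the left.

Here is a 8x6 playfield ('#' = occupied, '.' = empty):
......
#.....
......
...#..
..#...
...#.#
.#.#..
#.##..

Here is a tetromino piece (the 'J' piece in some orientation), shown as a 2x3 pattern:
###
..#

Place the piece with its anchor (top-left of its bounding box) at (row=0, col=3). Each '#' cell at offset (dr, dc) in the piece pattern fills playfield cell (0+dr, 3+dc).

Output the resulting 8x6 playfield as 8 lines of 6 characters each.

Fill (0+0,3+0) = (0,3)
Fill (0+0,3+1) = (0,4)
Fill (0+0,3+2) = (0,5)
Fill (0+1,3+2) = (1,5)

Answer: ...###
#....#
......
...#..
..#...
...#.#
.#.#..
#.##..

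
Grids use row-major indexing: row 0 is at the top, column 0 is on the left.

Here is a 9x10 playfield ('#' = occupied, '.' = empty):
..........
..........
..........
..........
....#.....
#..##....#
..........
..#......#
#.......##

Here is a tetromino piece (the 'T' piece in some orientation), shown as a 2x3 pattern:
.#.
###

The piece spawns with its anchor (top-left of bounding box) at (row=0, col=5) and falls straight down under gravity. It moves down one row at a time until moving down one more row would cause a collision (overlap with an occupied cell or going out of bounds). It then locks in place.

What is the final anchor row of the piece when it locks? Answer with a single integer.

Spawn at (row=0, col=5). Try each row:
  row 0: fits
  row 1: fits
  row 2: fits
  row 3: fits
  row 4: fits
  row 5: fits
  row 6: fits
  row 7: fits
  row 8: blocked -> lock at row 7

Answer: 7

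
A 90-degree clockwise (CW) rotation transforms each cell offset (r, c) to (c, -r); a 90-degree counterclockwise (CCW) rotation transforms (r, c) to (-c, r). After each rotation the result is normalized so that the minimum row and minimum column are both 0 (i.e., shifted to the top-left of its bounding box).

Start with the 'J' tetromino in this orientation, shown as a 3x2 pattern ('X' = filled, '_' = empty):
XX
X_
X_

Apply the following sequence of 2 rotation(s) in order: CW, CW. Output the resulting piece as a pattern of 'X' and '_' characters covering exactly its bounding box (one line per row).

Start:
XX
X_
X_
After rotation 1 (CW):
XXX
__X
After rotation 2 (CW):
_X
_X
XX

Answer: _X
_X
XX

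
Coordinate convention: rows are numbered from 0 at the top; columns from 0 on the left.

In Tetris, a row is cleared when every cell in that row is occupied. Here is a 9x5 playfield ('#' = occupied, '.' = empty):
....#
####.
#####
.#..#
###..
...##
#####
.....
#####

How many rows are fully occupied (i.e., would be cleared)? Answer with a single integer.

Answer: 3

Derivation:
Check each row:
  row 0: 4 empty cells -> not full
  row 1: 1 empty cell -> not full
  row 2: 0 empty cells -> FULL (clear)
  row 3: 3 empty cells -> not full
  row 4: 2 empty cells -> not full
  row 5: 3 empty cells -> not full
  row 6: 0 empty cells -> FULL (clear)
  row 7: 5 empty cells -> not full
  row 8: 0 empty cells -> FULL (clear)
Total rows cleared: 3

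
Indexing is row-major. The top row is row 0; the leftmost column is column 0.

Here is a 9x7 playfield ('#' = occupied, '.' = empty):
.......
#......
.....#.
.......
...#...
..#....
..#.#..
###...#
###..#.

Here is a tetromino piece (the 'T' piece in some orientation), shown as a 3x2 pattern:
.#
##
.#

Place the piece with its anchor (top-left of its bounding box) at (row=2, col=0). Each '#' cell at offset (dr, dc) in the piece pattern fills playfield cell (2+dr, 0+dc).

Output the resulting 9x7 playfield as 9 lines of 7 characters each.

Fill (2+0,0+1) = (2,1)
Fill (2+1,0+0) = (3,0)
Fill (2+1,0+1) = (3,1)
Fill (2+2,0+1) = (4,1)

Answer: .......
#......
.#...#.
##.....
.#.#...
..#....
..#.#..
###...#
###..#.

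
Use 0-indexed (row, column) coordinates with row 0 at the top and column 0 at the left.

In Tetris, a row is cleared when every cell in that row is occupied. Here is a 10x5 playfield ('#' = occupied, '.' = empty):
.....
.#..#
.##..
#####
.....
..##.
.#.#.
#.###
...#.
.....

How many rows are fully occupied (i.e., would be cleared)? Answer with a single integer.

Check each row:
  row 0: 5 empty cells -> not full
  row 1: 3 empty cells -> not full
  row 2: 3 empty cells -> not full
  row 3: 0 empty cells -> FULL (clear)
  row 4: 5 empty cells -> not full
  row 5: 3 empty cells -> not full
  row 6: 3 empty cells -> not full
  row 7: 1 empty cell -> not full
  row 8: 4 empty cells -> not full
  row 9: 5 empty cells -> not full
Total rows cleared: 1

Answer: 1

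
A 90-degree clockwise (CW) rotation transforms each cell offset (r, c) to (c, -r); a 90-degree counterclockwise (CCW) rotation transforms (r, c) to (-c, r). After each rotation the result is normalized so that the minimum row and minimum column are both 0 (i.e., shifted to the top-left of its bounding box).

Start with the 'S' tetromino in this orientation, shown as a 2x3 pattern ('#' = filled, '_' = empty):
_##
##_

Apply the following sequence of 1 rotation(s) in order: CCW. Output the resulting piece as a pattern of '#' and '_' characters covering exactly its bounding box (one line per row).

Answer: #_
##
_#

Derivation:
Start:
_##
##_
After rotation 1 (CCW):
#_
##
_#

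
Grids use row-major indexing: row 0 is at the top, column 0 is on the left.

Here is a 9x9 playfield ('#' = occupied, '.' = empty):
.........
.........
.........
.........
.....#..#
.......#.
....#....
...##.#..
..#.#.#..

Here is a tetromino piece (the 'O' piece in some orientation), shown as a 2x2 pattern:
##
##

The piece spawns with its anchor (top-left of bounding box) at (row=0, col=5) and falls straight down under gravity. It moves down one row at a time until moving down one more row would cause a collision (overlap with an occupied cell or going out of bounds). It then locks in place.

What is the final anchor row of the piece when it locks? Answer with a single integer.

Spawn at (row=0, col=5). Try each row:
  row 0: fits
  row 1: fits
  row 2: fits
  row 3: blocked -> lock at row 2

Answer: 2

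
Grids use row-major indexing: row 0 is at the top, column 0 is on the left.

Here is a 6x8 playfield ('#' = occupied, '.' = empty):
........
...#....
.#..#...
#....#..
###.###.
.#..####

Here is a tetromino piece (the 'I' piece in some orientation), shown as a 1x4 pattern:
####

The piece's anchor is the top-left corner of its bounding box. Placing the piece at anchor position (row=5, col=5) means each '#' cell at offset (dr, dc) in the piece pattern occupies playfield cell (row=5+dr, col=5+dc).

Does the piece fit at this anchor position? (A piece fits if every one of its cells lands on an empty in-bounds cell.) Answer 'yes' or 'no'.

Check each piece cell at anchor (5, 5):
  offset (0,0) -> (5,5): occupied ('#') -> FAIL
  offset (0,1) -> (5,6): occupied ('#') -> FAIL
  offset (0,2) -> (5,7): occupied ('#') -> FAIL
  offset (0,3) -> (5,8): out of bounds -> FAIL
All cells valid: no

Answer: no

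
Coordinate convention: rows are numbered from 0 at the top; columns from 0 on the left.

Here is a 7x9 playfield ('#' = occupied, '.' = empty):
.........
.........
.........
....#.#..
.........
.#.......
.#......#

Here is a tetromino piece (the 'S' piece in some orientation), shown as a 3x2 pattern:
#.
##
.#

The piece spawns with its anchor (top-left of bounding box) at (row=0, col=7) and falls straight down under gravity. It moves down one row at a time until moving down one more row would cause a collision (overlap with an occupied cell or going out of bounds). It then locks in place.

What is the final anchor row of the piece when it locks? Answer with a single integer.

Answer: 3

Derivation:
Spawn at (row=0, col=7). Try each row:
  row 0: fits
  row 1: fits
  row 2: fits
  row 3: fits
  row 4: blocked -> lock at row 3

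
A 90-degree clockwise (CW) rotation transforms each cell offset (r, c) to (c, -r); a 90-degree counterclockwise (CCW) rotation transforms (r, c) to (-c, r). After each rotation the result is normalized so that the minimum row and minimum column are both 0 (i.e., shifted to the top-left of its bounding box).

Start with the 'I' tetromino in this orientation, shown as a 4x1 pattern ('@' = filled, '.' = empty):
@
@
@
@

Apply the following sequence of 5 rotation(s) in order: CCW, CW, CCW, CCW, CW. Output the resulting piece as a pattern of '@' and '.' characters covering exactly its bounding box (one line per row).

Answer: @@@@

Derivation:
Start:
@
@
@
@
After rotation 1 (CCW):
@@@@
After rotation 2 (CW):
@
@
@
@
After rotation 3 (CCW):
@@@@
After rotation 4 (CCW):
@
@
@
@
After rotation 5 (CW):
@@@@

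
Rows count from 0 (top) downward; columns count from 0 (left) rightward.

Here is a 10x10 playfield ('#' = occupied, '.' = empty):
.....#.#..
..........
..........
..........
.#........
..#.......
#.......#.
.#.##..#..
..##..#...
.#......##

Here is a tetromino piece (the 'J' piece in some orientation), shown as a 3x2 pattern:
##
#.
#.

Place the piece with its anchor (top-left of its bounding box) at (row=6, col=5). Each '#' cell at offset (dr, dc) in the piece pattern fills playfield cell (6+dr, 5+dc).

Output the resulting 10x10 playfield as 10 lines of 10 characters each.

Answer: .....#.#..
..........
..........
..........
.#........
..#.......
#....##.#.
.#.###.#..
..##.##...
.#......##

Derivation:
Fill (6+0,5+0) = (6,5)
Fill (6+0,5+1) = (6,6)
Fill (6+1,5+0) = (7,5)
Fill (6+2,5+0) = (8,5)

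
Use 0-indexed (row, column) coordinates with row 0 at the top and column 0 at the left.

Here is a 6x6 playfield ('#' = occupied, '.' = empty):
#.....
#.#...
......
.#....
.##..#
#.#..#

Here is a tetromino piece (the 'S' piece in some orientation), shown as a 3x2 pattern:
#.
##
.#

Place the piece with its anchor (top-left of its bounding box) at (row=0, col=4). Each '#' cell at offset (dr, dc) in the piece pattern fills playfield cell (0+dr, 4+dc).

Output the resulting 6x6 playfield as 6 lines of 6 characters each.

Answer: #...#.
#.#.##
.....#
.#....
.##..#
#.#..#

Derivation:
Fill (0+0,4+0) = (0,4)
Fill (0+1,4+0) = (1,4)
Fill (0+1,4+1) = (1,5)
Fill (0+2,4+1) = (2,5)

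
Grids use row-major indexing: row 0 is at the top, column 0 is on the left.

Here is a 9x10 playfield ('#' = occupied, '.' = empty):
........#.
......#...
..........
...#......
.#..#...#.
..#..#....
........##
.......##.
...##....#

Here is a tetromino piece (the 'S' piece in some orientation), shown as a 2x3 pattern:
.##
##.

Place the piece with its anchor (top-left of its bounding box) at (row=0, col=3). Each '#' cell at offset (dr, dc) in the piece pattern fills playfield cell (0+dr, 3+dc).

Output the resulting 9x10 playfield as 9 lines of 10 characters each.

Fill (0+0,3+1) = (0,4)
Fill (0+0,3+2) = (0,5)
Fill (0+1,3+0) = (1,3)
Fill (0+1,3+1) = (1,4)

Answer: ....##..#.
...##.#...
..........
...#......
.#..#...#.
..#..#....
........##
.......##.
...##....#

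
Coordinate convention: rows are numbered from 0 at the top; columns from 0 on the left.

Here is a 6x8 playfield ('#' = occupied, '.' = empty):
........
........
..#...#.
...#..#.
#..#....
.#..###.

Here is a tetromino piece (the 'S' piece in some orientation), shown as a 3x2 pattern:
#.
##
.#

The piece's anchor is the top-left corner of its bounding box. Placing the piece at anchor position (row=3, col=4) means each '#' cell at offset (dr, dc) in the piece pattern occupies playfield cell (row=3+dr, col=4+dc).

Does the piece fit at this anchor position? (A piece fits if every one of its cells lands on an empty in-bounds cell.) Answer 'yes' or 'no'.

Answer: no

Derivation:
Check each piece cell at anchor (3, 4):
  offset (0,0) -> (3,4): empty -> OK
  offset (1,0) -> (4,4): empty -> OK
  offset (1,1) -> (4,5): empty -> OK
  offset (2,1) -> (5,5): occupied ('#') -> FAIL
All cells valid: no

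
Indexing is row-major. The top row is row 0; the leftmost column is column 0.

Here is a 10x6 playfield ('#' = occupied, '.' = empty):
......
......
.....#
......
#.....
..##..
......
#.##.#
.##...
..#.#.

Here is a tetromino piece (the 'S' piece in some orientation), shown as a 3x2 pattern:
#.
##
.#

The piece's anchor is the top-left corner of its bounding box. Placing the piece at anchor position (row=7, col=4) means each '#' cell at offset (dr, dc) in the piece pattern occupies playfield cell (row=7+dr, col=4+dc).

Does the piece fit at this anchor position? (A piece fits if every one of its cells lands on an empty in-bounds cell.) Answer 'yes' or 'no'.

Answer: yes

Derivation:
Check each piece cell at anchor (7, 4):
  offset (0,0) -> (7,4): empty -> OK
  offset (1,0) -> (8,4): empty -> OK
  offset (1,1) -> (8,5): empty -> OK
  offset (2,1) -> (9,5): empty -> OK
All cells valid: yes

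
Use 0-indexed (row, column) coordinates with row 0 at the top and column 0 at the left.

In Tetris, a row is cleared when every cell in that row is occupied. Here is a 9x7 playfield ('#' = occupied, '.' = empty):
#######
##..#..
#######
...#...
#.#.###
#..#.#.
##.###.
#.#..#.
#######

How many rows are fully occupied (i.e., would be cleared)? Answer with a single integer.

Answer: 3

Derivation:
Check each row:
  row 0: 0 empty cells -> FULL (clear)
  row 1: 4 empty cells -> not full
  row 2: 0 empty cells -> FULL (clear)
  row 3: 6 empty cells -> not full
  row 4: 2 empty cells -> not full
  row 5: 4 empty cells -> not full
  row 6: 2 empty cells -> not full
  row 7: 4 empty cells -> not full
  row 8: 0 empty cells -> FULL (clear)
Total rows cleared: 3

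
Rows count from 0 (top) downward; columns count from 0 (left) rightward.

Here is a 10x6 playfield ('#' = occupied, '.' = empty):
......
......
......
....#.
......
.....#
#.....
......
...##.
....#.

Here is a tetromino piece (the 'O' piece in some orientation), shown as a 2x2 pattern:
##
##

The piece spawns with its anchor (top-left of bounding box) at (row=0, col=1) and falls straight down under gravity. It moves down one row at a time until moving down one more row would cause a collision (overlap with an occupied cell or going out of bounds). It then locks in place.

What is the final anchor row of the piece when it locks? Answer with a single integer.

Answer: 8

Derivation:
Spawn at (row=0, col=1). Try each row:
  row 0: fits
  row 1: fits
  row 2: fits
  row 3: fits
  row 4: fits
  row 5: fits
  row 6: fits
  row 7: fits
  row 8: fits
  row 9: blocked -> lock at row 8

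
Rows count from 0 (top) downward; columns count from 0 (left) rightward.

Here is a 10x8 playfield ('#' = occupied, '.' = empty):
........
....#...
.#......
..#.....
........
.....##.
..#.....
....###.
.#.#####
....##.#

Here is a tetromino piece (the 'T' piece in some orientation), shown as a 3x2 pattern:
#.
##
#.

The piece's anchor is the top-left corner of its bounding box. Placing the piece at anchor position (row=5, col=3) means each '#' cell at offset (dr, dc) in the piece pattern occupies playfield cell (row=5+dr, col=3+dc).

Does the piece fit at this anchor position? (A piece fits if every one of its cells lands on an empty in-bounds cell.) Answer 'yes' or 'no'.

Check each piece cell at anchor (5, 3):
  offset (0,0) -> (5,3): empty -> OK
  offset (1,0) -> (6,3): empty -> OK
  offset (1,1) -> (6,4): empty -> OK
  offset (2,0) -> (7,3): empty -> OK
All cells valid: yes

Answer: yes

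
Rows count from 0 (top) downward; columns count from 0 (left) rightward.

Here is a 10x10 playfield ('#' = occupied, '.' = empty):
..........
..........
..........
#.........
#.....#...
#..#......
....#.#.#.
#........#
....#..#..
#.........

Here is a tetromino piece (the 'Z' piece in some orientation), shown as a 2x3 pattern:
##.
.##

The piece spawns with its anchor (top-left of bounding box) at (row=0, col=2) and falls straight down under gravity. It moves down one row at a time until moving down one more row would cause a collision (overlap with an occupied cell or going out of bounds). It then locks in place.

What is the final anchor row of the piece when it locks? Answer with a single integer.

Spawn at (row=0, col=2). Try each row:
  row 0: fits
  row 1: fits
  row 2: fits
  row 3: fits
  row 4: blocked -> lock at row 3

Answer: 3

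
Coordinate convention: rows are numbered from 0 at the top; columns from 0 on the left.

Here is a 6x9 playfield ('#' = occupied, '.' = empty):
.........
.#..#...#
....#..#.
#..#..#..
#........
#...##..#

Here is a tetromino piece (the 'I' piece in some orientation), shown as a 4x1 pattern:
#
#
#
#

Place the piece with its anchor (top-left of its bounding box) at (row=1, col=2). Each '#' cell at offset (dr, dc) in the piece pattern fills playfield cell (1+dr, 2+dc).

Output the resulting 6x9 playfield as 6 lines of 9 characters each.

Fill (1+0,2+0) = (1,2)
Fill (1+1,2+0) = (2,2)
Fill (1+2,2+0) = (3,2)
Fill (1+3,2+0) = (4,2)

Answer: .........
.##.#...#
..#.#..#.
#.##..#..
#.#......
#...##..#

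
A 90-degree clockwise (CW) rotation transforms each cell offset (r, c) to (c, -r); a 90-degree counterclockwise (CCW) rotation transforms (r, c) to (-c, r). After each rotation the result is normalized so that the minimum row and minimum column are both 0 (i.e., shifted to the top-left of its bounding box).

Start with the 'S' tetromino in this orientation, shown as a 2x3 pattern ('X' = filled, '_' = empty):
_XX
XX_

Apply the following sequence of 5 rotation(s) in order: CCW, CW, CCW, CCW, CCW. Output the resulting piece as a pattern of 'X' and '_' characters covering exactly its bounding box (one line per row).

Answer: X_
XX
_X

Derivation:
Start:
_XX
XX_
After rotation 1 (CCW):
X_
XX
_X
After rotation 2 (CW):
_XX
XX_
After rotation 3 (CCW):
X_
XX
_X
After rotation 4 (CCW):
_XX
XX_
After rotation 5 (CCW):
X_
XX
_X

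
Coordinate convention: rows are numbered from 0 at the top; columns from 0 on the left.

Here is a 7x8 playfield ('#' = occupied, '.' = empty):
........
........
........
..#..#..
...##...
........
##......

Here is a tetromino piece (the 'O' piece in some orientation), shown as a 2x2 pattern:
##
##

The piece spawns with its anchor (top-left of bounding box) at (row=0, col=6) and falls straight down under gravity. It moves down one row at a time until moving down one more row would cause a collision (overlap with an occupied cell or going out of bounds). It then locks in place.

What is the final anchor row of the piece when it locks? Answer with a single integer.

Answer: 5

Derivation:
Spawn at (row=0, col=6). Try each row:
  row 0: fits
  row 1: fits
  row 2: fits
  row 3: fits
  row 4: fits
  row 5: fits
  row 6: blocked -> lock at row 5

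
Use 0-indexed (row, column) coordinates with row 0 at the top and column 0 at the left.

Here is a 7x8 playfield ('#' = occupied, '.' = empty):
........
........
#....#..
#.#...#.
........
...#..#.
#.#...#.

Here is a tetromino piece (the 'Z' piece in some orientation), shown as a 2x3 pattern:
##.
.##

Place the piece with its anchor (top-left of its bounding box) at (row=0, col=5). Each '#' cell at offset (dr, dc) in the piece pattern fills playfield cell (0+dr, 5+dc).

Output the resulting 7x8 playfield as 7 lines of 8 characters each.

Fill (0+0,5+0) = (0,5)
Fill (0+0,5+1) = (0,6)
Fill (0+1,5+1) = (1,6)
Fill (0+1,5+2) = (1,7)

Answer: .....##.
......##
#....#..
#.#...#.
........
...#..#.
#.#...#.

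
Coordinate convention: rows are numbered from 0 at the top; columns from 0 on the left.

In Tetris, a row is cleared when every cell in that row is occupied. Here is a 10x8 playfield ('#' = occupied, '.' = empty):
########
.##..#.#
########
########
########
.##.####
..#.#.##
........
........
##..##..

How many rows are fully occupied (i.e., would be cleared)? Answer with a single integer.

Answer: 4

Derivation:
Check each row:
  row 0: 0 empty cells -> FULL (clear)
  row 1: 4 empty cells -> not full
  row 2: 0 empty cells -> FULL (clear)
  row 3: 0 empty cells -> FULL (clear)
  row 4: 0 empty cells -> FULL (clear)
  row 5: 2 empty cells -> not full
  row 6: 4 empty cells -> not full
  row 7: 8 empty cells -> not full
  row 8: 8 empty cells -> not full
  row 9: 4 empty cells -> not full
Total rows cleared: 4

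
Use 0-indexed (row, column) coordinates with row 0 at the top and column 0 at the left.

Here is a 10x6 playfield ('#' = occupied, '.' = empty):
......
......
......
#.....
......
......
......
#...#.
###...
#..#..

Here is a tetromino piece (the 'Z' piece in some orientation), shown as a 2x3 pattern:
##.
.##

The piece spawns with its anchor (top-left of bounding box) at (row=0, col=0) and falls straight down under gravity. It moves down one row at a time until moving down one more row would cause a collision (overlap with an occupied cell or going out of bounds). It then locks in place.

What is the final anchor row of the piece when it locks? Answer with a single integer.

Answer: 2

Derivation:
Spawn at (row=0, col=0). Try each row:
  row 0: fits
  row 1: fits
  row 2: fits
  row 3: blocked -> lock at row 2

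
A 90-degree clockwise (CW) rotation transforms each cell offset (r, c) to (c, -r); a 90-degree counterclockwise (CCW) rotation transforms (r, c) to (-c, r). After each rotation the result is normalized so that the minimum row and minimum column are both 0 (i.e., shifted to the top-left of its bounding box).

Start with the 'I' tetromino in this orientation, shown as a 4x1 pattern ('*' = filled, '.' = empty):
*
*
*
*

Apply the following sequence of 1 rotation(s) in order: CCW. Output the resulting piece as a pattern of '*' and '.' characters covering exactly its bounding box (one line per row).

Answer: ****

Derivation:
Start:
*
*
*
*
After rotation 1 (CCW):
****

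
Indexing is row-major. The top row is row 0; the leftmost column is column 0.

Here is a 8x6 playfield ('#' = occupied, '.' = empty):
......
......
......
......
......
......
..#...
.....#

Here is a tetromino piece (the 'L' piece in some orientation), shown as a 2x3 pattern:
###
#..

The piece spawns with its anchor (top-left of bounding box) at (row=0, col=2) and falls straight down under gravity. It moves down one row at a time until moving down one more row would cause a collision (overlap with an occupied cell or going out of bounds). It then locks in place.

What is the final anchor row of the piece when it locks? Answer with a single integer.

Answer: 4

Derivation:
Spawn at (row=0, col=2). Try each row:
  row 0: fits
  row 1: fits
  row 2: fits
  row 3: fits
  row 4: fits
  row 5: blocked -> lock at row 4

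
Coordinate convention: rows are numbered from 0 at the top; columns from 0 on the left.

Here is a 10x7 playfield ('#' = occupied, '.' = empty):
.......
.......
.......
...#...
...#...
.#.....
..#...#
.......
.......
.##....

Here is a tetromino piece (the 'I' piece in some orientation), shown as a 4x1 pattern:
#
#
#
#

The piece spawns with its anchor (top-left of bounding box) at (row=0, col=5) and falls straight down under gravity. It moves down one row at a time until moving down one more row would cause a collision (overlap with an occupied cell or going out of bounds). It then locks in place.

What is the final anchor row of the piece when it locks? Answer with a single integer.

Spawn at (row=0, col=5). Try each row:
  row 0: fits
  row 1: fits
  row 2: fits
  row 3: fits
  row 4: fits
  row 5: fits
  row 6: fits
  row 7: blocked -> lock at row 6

Answer: 6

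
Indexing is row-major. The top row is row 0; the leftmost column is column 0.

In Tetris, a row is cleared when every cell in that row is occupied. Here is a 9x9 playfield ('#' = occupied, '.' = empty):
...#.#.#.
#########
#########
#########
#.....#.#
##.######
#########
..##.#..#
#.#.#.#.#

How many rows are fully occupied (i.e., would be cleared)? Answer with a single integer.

Check each row:
  row 0: 6 empty cells -> not full
  row 1: 0 empty cells -> FULL (clear)
  row 2: 0 empty cells -> FULL (clear)
  row 3: 0 empty cells -> FULL (clear)
  row 4: 6 empty cells -> not full
  row 5: 1 empty cell -> not full
  row 6: 0 empty cells -> FULL (clear)
  row 7: 5 empty cells -> not full
  row 8: 4 empty cells -> not full
Total rows cleared: 4

Answer: 4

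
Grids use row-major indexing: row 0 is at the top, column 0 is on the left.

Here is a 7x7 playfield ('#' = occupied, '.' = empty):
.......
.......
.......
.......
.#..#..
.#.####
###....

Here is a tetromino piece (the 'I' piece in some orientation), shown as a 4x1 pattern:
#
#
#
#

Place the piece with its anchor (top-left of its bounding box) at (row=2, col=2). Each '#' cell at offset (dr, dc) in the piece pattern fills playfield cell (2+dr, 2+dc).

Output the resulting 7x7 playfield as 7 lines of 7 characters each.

Answer: .......
.......
..#....
..#....
.##.#..
.######
###....

Derivation:
Fill (2+0,2+0) = (2,2)
Fill (2+1,2+0) = (3,2)
Fill (2+2,2+0) = (4,2)
Fill (2+3,2+0) = (5,2)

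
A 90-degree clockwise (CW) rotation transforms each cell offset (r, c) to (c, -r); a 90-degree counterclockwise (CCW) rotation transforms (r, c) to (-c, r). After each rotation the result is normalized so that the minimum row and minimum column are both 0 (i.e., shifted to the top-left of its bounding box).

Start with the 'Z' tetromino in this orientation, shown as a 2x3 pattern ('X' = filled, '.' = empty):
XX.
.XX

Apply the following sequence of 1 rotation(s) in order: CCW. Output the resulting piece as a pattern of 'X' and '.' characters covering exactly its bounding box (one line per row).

Answer: .X
XX
X.

Derivation:
Start:
XX.
.XX
After rotation 1 (CCW):
.X
XX
X.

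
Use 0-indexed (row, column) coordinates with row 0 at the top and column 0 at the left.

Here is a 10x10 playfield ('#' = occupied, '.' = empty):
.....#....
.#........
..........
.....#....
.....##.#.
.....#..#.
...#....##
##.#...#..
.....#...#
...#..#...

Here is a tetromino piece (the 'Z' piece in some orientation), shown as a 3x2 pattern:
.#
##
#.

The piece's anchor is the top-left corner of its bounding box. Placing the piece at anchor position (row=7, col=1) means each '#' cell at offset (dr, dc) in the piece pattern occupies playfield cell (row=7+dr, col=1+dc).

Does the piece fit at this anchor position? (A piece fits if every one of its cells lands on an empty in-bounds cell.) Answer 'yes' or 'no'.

Check each piece cell at anchor (7, 1):
  offset (0,1) -> (7,2): empty -> OK
  offset (1,0) -> (8,1): empty -> OK
  offset (1,1) -> (8,2): empty -> OK
  offset (2,0) -> (9,1): empty -> OK
All cells valid: yes

Answer: yes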